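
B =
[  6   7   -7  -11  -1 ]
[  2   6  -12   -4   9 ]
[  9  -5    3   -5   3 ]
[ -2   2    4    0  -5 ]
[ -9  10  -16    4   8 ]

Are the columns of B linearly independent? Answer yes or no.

no

Row reduce B to echelon form.
R2 ← R2 − (1/3)·R1: [0, 11/3, -29/3, -1/3, 28/3]
R3 ← R3 − (3/2)·R1: [0, -31/2, 27/2, 23/2, 9/2]
R4 ← R4 + (1/3)·R1: [0, 13/3, 5/3, -11/3, -16/3]
R5 ← R5 + (3/2)·R1: [0, 41/2, -53/2, -25/2, 13/2]
R3 ← R3 + (93/22)·R2: [0, 0, -301/11, 111/11, 967/22]
R4 ← R4 − (13/11)·R2: [0, 0, 144/11, -36/11, -180/11]
R5 ← R5 − (123/22)·R2: [0, 0, 303/11, -117/11, -1005/22]
R4 ← R4 + (144/301)·R3: [0, 0, 0, 468/301, 1404/301]
R5 ← R5 + (303/301)·R3: [0, 0, 0, -144/301, -432/301]
R5 ← R5 + (4/13)·R4: [0, 0, 0, 0, 0]
4 pivots among 5 columns.
Only 4 < 5 pivot columns, so the columns are linearly dependent.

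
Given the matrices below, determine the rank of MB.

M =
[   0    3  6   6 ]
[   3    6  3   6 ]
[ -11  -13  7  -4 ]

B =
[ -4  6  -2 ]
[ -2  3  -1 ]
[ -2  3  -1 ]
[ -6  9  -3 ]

1

First compute MB:
[[-54,  81, -27],
 [-66,  99, -33],
 [ 80, -120,  40]]
Now row reduce the product.
R2 ← R2 − (11/9)·R1: [0, 0, 0]
R3 ← R3 + (40/27)·R1: [0, 0, 0]
1 nonzero row, so rank(MB) = 1.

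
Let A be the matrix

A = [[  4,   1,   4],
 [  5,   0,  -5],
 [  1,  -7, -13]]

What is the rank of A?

3

Row reduce to echelon form.
R2 ← R2 − (5/4)·R1: [0, -5/4, -10]
R3 ← R3 − (1/4)·R1: [0, -29/4, -14]
R3 ← R3 − (29/5)·R2: [0, 0, 44]
Echelon form has 3 nonzero rows, so rank(A) = 3.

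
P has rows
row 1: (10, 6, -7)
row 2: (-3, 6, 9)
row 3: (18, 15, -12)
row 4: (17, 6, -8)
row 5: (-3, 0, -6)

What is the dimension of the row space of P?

3

Row reduce to echelon form.
R2 ← R2 + (3/10)·R1: [0, 39/5, 69/10]
R3 ← R3 − (9/5)·R1: [0, 21/5, 3/5]
R4 ← R4 − (17/10)·R1: [0, -21/5, 39/10]
R5 ← R5 + (3/10)·R1: [0, 9/5, -81/10]
R3 ← R3 − (7/13)·R2: [0, 0, -81/26]
R4 ← R4 + (7/13)·R2: [0, 0, 99/13]
R5 ← R5 − (3/13)·R2: [0, 0, -126/13]
R4 ← R4 + (22/9)·R3: [0, 0, 0]
R5 ← R5 − (28/9)·R3: [0, 0, 0]
Echelon form has 3 nonzero rows, so rank(P) = 3.
The row space has dimension equal to the rank: 3.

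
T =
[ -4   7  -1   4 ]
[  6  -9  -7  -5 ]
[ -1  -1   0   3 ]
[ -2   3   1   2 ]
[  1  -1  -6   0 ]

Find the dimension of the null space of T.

1

Row reduce to echelon form.
R2 ← R2 + (3/2)·R1: [0, 3/2, -17/2, 1]
R3 ← R3 − (1/4)·R1: [0, -11/4, 1/4, 2]
R4 ← R4 − (1/2)·R1: [0, -1/2, 3/2, 0]
R5 ← R5 + (1/4)·R1: [0, 3/4, -25/4, 1]
R3 ← R3 + (11/6)·R2: [0, 0, -46/3, 23/6]
R4 ← R4 + (1/3)·R2: [0, 0, -4/3, 1/3]
R5 ← R5 − (1/2)·R2: [0, 0, -2, 1/2]
R4 ← R4 − (2/23)·R3: [0, 0, 0, 0]
R5 ← R5 − (3/23)·R3: [0, 0, 0, 0]
3 nonzero rows, so rank(T) = 3.
T has 4 columns; by rank–nullity, nullity = 4 − 3 = 1.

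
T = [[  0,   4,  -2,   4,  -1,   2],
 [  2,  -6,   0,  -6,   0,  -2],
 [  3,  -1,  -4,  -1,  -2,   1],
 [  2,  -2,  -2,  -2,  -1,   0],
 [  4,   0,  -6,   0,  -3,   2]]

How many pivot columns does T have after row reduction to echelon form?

2

Row reduce to echelon form.
Swap R1 ↔ R2
R3 ← R3 − (3/2)·R1: [0, 8, -4, 8, -2, 4]
R4 ← R4 − R1: [0, 4, -2, 4, -1, 2]
R5 ← R5 − (2)·R1: [0, 12, -6, 12, -3, 6]
R3 ← R3 − (2)·R2: [0, 0, 0, 0, 0, 0]
R4 ← R4 − R2: [0, 0, 0, 0, 0, 0]
R5 ← R5 − (3)·R2: [0, 0, 0, 0, 0, 0]
Echelon form has 2 nonzero rows, so rank(T) = 2.
Each nonzero row contributes one pivot column: 2 pivot columns.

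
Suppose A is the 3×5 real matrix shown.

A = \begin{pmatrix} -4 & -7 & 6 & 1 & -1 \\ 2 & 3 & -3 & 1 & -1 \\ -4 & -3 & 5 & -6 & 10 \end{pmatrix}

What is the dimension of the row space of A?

3

Row reduce to echelon form.
R2 ← R2 + (1/2)·R1: [0, -1/2, 0, 3/2, -3/2]
R3 ← R3 − R1: [0, 4, -1, -7, 11]
R3 ← R3 + (8)·R2: [0, 0, -1, 5, -1]
Echelon form has 3 nonzero rows, so rank(A) = 3.
The row space has dimension equal to the rank: 3.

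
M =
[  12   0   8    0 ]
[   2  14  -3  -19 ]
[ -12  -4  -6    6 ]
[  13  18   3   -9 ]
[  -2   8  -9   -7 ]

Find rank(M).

Row reduce to echelon form.
R2 ← R2 − (1/6)·R1: [0, 14, -13/3, -19]
R3 ← R3 + R1: [0, -4, 2, 6]
R4 ← R4 − (13/12)·R1: [0, 18, -17/3, -9]
R5 ← R5 + (1/6)·R1: [0, 8, -23/3, -7]
R3 ← R3 + (2/7)·R2: [0, 0, 16/21, 4/7]
R4 ← R4 − (9/7)·R2: [0, 0, -2/21, 108/7]
R5 ← R5 − (4/7)·R2: [0, 0, -109/21, 27/7]
R4 ← R4 + (1/8)·R3: [0, 0, 0, 31/2]
R5 ← R5 + (109/16)·R3: [0, 0, 0, 31/4]
R5 ← R5 − (1/2)·R4: [0, 0, 0, 0]
Echelon form has 4 nonzero rows, so rank(M) = 4.

4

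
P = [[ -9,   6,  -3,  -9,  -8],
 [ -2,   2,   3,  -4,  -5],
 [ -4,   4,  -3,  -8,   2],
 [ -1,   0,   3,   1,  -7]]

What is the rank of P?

3

Row reduce to echelon form.
R2 ← R2 − (2/9)·R1: [0, 2/3, 11/3, -2, -29/9]
R3 ← R3 − (4/9)·R1: [0, 4/3, -5/3, -4, 50/9]
R4 ← R4 − (1/9)·R1: [0, -2/3, 10/3, 2, -55/9]
R3 ← R3 − (2)·R2: [0, 0, -9, 0, 12]
R4 ← R4 + R2: [0, 0, 7, 0, -28/3]
R4 ← R4 + (7/9)·R3: [0, 0, 0, 0, 0]
Echelon form has 3 nonzero rows, so rank(P) = 3.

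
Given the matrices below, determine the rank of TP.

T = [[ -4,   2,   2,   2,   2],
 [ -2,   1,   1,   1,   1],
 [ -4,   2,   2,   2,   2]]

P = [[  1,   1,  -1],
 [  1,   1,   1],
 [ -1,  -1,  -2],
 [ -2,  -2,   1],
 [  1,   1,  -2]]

First compute TP:
[[ -6,  -6,   0],
 [ -3,  -3,   0],
 [ -6,  -6,   0]]
Now row reduce the product.
R2 ← R2 − (1/2)·R1: [0, 0, 0]
R3 ← R3 − R1: [0, 0, 0]
1 nonzero row, so rank(TP) = 1.

1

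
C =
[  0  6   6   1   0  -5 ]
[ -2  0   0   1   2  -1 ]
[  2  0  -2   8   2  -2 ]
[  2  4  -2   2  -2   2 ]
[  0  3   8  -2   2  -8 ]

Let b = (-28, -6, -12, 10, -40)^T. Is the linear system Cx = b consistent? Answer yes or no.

Row reduce the augmented matrix [C | b].
Swap R1 ↔ R2
R3 ← R3 + R1: [0, 0, -2, 9, 4, -3, -18]
R4 ← R4 + R1: [0, 4, -2, 3, 0, 1, 4]
R4 ← R4 − (2/3)·R2: [0, 0, -6, 7/3, 0, 13/3, 68/3]
R5 ← R5 − (1/2)·R2: [0, 0, 5, -5/2, 2, -11/2, -26]
R4 ← R4 − (3)·R3: [0, 0, 0, -74/3, -12, 40/3, 230/3]
R5 ← R5 + (5/2)·R3: [0, 0, 0, 20, 12, -13, -71]
R5 ← R5 + (30/37)·R4: [0, 0, 0, 0, 84/37, -81/37, -327/37]
The echelon form has 5 nonzero rows, and every pivot lies in the first 6 columns, so rank(C) = rank([C|b]) = 5.
The system is consistent.

yes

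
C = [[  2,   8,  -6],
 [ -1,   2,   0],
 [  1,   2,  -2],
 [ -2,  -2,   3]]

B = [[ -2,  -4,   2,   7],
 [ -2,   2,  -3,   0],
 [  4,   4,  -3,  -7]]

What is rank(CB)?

First compute CB:
[[-44, -16,  -2,  56],
 [ -2,   8,  -8,  -7],
 [-14,  -8,   2,  21],
 [ 20,  16,  -7, -35]]
Now row reduce the product.
R2 ← R2 − (1/22)·R1: [0, 96/11, -87/11, -105/11]
R3 ← R3 − (7/22)·R1: [0, -32/11, 29/11, 35/11]
R4 ← R4 + (5/11)·R1: [0, 96/11, -87/11, -105/11]
R3 ← R3 + (1/3)·R2: [0, 0, 0, 0]
R4 ← R4 − R2: [0, 0, 0, 0]
2 nonzero rows, so rank(CB) = 2.

2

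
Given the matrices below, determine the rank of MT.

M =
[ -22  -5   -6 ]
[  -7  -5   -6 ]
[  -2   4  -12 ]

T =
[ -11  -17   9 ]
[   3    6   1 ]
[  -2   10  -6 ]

3

First compute MT:
[[239, 284, -167],
 [ 74,  29, -32],
 [ 58, -62,  58]]
Now row reduce the product.
R2 ← R2 − (74/239)·R1: [0, -14085/239, 4710/239]
R3 ← R3 − (58/239)·R1: [0, -31290/239, 23548/239]
R3 ← R3 − (2086/939)·R2: [0, 0, 17136/313]
3 nonzero rows, so rank(MT) = 3.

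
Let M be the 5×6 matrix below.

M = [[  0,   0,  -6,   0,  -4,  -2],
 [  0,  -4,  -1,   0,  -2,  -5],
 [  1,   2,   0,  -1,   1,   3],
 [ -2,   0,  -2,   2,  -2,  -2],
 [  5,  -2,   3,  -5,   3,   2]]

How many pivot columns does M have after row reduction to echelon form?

Row reduce to echelon form.
Swap R1 ↔ R3
R4 ← R4 + (2)·R1: [0, 4, -2, 0, 0, 4]
R5 ← R5 − (5)·R1: [0, -12, 3, 0, -2, -13]
R4 ← R4 + R2: [0, 0, -3, 0, -2, -1]
R5 ← R5 − (3)·R2: [0, 0, 6, 0, 4, 2]
R4 ← R4 − (1/2)·R3: [0, 0, 0, 0, 0, 0]
R5 ← R5 + R3: [0, 0, 0, 0, 0, 0]
Echelon form has 3 nonzero rows, so rank(M) = 3.
Each nonzero row contributes one pivot column: 3 pivot columns.

3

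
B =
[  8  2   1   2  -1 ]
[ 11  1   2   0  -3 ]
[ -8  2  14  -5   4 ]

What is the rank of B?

Row reduce to echelon form.
R2 ← R2 − (11/8)·R1: [0, -7/4, 5/8, -11/4, -13/8]
R3 ← R3 + R1: [0, 4, 15, -3, 3]
R3 ← R3 + (16/7)·R2: [0, 0, 115/7, -65/7, -5/7]
Echelon form has 3 nonzero rows, so rank(B) = 3.

3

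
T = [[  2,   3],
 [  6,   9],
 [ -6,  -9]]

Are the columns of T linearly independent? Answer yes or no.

Row reduce T to echelon form.
R2 ← R2 − (3)·R1: [0, 0]
R3 ← R3 + (3)·R1: [0, 0]
1 pivot among 2 columns.
Only 1 < 2 pivot columns, so the columns are linearly dependent.

no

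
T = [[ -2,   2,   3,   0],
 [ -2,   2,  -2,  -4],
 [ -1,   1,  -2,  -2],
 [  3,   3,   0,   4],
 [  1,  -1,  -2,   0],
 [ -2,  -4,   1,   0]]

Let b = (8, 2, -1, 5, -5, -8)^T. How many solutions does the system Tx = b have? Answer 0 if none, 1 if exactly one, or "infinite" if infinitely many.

Row reduce the augmented matrix [T | b].
R2 ← R2 − R1: [0, 0, -5, -4, -6]
R3 ← R3 − (1/2)·R1: [0, 0, -7/2, -2, -5]
R4 ← R4 + (3/2)·R1: [0, 6, 9/2, 4, 17]
R5 ← R5 + (1/2)·R1: [0, 0, -1/2, 0, -1]
R6 ← R6 − R1: [0, -6, -2, 0, -16]
Swap R2 ↔ R4
R6 ← R6 + R2: [0, 0, 5/2, 4, 1]
R4 ← R4 − (10/7)·R3: [0, 0, 0, -8/7, 8/7]
R5 ← R5 − (1/7)·R3: [0, 0, 0, 2/7, -2/7]
R6 ← R6 + (5/7)·R3: [0, 0, 0, 18/7, -18/7]
R5 ← R5 + (1/4)·R4: [0, 0, 0, 0, 0]
R6 ← R6 + (9/4)·R4: [0, 0, 0, 0, 0]
The echelon form has 4 nonzero rows, and every pivot lies in the first 4 columns, so rank(T) = rank([T|b]) = 4.
The system is consistent.
rank = 4 = number of unknowns, so the solution is unique.

1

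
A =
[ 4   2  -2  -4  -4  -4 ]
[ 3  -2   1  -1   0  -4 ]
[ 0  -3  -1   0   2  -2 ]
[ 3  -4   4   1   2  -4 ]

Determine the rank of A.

3

Row reduce to echelon form.
R2 ← R2 − (3/4)·R1: [0, -7/2, 5/2, 2, 3, -1]
R4 ← R4 − (3/4)·R1: [0, -11/2, 11/2, 4, 5, -1]
R3 ← R3 − (6/7)·R2: [0, 0, -22/7, -12/7, -4/7, -8/7]
R4 ← R4 − (11/7)·R2: [0, 0, 11/7, 6/7, 2/7, 4/7]
R4 ← R4 + (1/2)·R3: [0, 0, 0, 0, 0, 0]
Echelon form has 3 nonzero rows, so rank(A) = 3.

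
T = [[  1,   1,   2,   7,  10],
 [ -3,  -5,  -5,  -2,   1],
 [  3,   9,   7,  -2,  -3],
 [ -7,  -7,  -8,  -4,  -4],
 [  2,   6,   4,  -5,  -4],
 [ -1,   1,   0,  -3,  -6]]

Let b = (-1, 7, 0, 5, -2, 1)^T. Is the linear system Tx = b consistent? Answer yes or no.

no

Row reduce the augmented matrix [T | b].
R2 ← R2 + (3)·R1: [0, -2, 1, 19, 31, 4]
R3 ← R3 − (3)·R1: [0, 6, 1, -23, -33, 3]
R4 ← R4 + (7)·R1: [0, 0, 6, 45, 66, -2]
R5 ← R5 − (2)·R1: [0, 4, 0, -19, -24, 0]
R6 ← R6 + R1: [0, 2, 2, 4, 4, 0]
R3 ← R3 + (3)·R2: [0, 0, 4, 34, 60, 15]
R5 ← R5 + (2)·R2: [0, 0, 2, 19, 38, 8]
R6 ← R6 + R2: [0, 0, 3, 23, 35, 4]
R4 ← R4 − (3/2)·R3: [0, 0, 0, -6, -24, -49/2]
R5 ← R5 − (1/2)·R3: [0, 0, 0, 2, 8, 1/2]
R6 ← R6 − (3/4)·R3: [0, 0, 0, -5/2, -10, -29/4]
R5 ← R5 + (1/3)·R4: [0, 0, 0, 0, 0, -23/3]
R6 ← R6 − (5/12)·R4: [0, 0, 0, 0, 0, 71/24]
R6 ← R6 + (71/184)·R5: [0, 0, 0, 0, 0, 0]
The echelon form has 5 nonzero rows; the last pivot sits in the augmented column, so rank(T) = 4 but rank([T|b]) = 5.
Since the ranks differ, the system is inconsistent.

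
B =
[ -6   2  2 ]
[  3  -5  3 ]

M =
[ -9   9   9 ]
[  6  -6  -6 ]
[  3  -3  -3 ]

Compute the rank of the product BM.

1

First compute BM:
[[ 72, -72, -72],
 [-48,  48,  48]]
Now row reduce the product.
R2 ← R2 + (2/3)·R1: [0, 0, 0]
1 nonzero row, so rank(BM) = 1.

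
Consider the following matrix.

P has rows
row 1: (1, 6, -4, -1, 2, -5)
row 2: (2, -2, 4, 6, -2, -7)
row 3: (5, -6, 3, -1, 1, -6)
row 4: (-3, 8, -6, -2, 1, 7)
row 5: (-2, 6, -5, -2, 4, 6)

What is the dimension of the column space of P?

5

Row reduce to echelon form.
R2 ← R2 − (2)·R1: [0, -14, 12, 8, -6, 3]
R3 ← R3 − (5)·R1: [0, -36, 23, 4, -9, 19]
R4 ← R4 + (3)·R1: [0, 26, -18, -5, 7, -8]
R5 ← R5 + (2)·R1: [0, 18, -13, -4, 8, -4]
R3 ← R3 − (18/7)·R2: [0, 0, -55/7, -116/7, 45/7, 79/7]
R4 ← R4 + (13/7)·R2: [0, 0, 30/7, 69/7, -29/7, -17/7]
R5 ← R5 + (9/7)·R2: [0, 0, 17/7, 44/7, 2/7, -1/7]
R4 ← R4 + (6/11)·R3: [0, 0, 0, 9/11, -7/11, 41/11]
R5 ← R5 + (17/55)·R3: [0, 0, 0, 64/55, 25/11, 184/55]
R5 ← R5 − (64/45)·R4: [0, 0, 0, 0, 143/45, -88/45]
Echelon form has 5 nonzero rows, so rank(P) = 5.
The column space has dimension equal to the rank: 5.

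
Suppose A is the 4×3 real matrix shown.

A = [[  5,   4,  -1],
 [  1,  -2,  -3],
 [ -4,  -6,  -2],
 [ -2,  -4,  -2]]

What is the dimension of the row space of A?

2

Row reduce to echelon form.
R2 ← R2 − (1/5)·R1: [0, -14/5, -14/5]
R3 ← R3 + (4/5)·R1: [0, -14/5, -14/5]
R4 ← R4 + (2/5)·R1: [0, -12/5, -12/5]
R3 ← R3 − R2: [0, 0, 0]
R4 ← R4 − (6/7)·R2: [0, 0, 0]
Echelon form has 2 nonzero rows, so rank(A) = 2.
The row space has dimension equal to the rank: 2.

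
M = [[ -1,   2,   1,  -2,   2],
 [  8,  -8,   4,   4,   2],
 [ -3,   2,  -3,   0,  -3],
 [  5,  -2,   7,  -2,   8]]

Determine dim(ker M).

Row reduce to echelon form.
R2 ← R2 + (8)·R1: [0, 8, 12, -12, 18]
R3 ← R3 − (3)·R1: [0, -4, -6, 6, -9]
R4 ← R4 + (5)·R1: [0, 8, 12, -12, 18]
R3 ← R3 + (1/2)·R2: [0, 0, 0, 0, 0]
R4 ← R4 − R2: [0, 0, 0, 0, 0]
2 nonzero rows, so rank(M) = 2.
M has 5 columns; by rank–nullity, nullity = 5 − 2 = 3.

3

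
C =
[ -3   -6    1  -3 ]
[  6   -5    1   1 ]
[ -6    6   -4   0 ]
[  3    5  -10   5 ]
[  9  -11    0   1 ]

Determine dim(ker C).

Row reduce to echelon form.
R2 ← R2 + (2)·R1: [0, -17, 3, -5]
R3 ← R3 − (2)·R1: [0, 18, -6, 6]
R4 ← R4 + R1: [0, -1, -9, 2]
R5 ← R5 + (3)·R1: [0, -29, 3, -8]
R3 ← R3 + (18/17)·R2: [0, 0, -48/17, 12/17]
R4 ← R4 − (1/17)·R2: [0, 0, -156/17, 39/17]
R5 ← R5 − (29/17)·R2: [0, 0, -36/17, 9/17]
R4 ← R4 − (13/4)·R3: [0, 0, 0, 0]
R5 ← R5 − (3/4)·R3: [0, 0, 0, 0]
3 nonzero rows, so rank(C) = 3.
C has 4 columns; by rank–nullity, nullity = 4 − 3 = 1.

1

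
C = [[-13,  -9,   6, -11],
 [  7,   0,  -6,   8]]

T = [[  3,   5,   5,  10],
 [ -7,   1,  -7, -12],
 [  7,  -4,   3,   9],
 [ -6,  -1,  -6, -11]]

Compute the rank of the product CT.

2

First compute CT:
[[132, -87,  82, 153],
 [-69,  51, -31, -72]]
Now row reduce the product.
R2 ← R2 + (23/44)·R1: [0, 243/44, 261/22, 351/44]
2 nonzero rows, so rank(CT) = 2.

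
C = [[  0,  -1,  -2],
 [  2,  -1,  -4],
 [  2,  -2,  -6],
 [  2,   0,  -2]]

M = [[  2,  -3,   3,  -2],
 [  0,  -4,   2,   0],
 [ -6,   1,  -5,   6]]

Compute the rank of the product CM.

2

First compute CM:
[[ 12,   2,   8, -12],
 [ 28,  -6,  24, -28],
 [ 40,  -4,  32, -40],
 [ 16,  -8,  16, -16]]
Now row reduce the product.
R2 ← R2 − (7/3)·R1: [0, -32/3, 16/3, 0]
R3 ← R3 − (10/3)·R1: [0, -32/3, 16/3, 0]
R4 ← R4 − (4/3)·R1: [0, -32/3, 16/3, 0]
R3 ← R3 − R2: [0, 0, 0, 0]
R4 ← R4 − R2: [0, 0, 0, 0]
2 nonzero rows, so rank(CM) = 2.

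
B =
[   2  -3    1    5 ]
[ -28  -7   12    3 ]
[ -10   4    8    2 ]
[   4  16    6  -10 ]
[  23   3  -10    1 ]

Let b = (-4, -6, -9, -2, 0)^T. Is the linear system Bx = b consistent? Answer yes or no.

Row reduce the augmented matrix [B | b].
R2 ← R2 + (14)·R1: [0, -49, 26, 73, -62]
R3 ← R3 + (5)·R1: [0, -11, 13, 27, -29]
R4 ← R4 − (2)·R1: [0, 22, 4, -20, 6]
R5 ← R5 − (23/2)·R1: [0, 75/2, -43/2, -113/2, 46]
R3 ← R3 − (11/49)·R2: [0, 0, 351/49, 520/49, -739/49]
R4 ← R4 + (22/49)·R2: [0, 0, 768/49, 626/49, -1070/49]
R5 ← R5 + (75/98)·R2: [0, 0, -157/98, -31/49, -71/49]
R4 ← R4 − (256/117)·R3: [0, 0, 0, -94/9, 1306/117]
R5 ← R5 + (157/702)·R3: [0, 0, 0, 47/27, -3385/702]
R5 ← R5 + (1/6)·R4: [0, 0, 0, 0, -77/26]
The echelon form has 5 nonzero rows; the last pivot sits in the augmented column, so rank(B) = 4 but rank([B|b]) = 5.
Since the ranks differ, the system is inconsistent.

no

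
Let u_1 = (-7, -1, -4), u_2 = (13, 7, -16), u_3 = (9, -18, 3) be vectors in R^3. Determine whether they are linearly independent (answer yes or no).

yes

Form the matrix with these vectors as rows and row reduce.
R2 ← R2 + (13/7)·R1: [0, 36/7, -164/7]
R3 ← R3 + (9/7)·R1: [0, -135/7, -15/7]
R3 ← R3 + (15/4)·R2: [0, 0, -90]
3 nonzero rows, so the 3 vectors span a space of dimension 3.
Since 3 = 3, the vectors are linearly independent.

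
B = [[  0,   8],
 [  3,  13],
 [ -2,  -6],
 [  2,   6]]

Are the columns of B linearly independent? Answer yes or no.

yes

Row reduce B to echelon form.
Swap R1 ↔ R2
R3 ← R3 + (2/3)·R1: [0, 8/3]
R4 ← R4 − (2/3)·R1: [0, -8/3]
R3 ← R3 − (1/3)·R2: [0, 0]
R4 ← R4 + (1/3)·R2: [0, 0]
2 pivots among 2 columns.
Every column is a pivot column, so the columns are linearly independent.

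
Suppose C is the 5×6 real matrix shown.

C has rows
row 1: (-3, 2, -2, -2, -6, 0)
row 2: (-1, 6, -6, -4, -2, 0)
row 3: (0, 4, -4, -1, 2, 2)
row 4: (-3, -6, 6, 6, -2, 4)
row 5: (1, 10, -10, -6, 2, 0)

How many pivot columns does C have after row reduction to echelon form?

Row reduce to echelon form.
R2 ← R2 − (1/3)·R1: [0, 16/3, -16/3, -10/3, 0, 0]
R4 ← R4 − R1: [0, -8, 8, 8, 4, 4]
R5 ← R5 + (1/3)·R1: [0, 32/3, -32/3, -20/3, 0, 0]
R3 ← R3 − (3/4)·R2: [0, 0, 0, 3/2, 2, 2]
R4 ← R4 + (3/2)·R2: [0, 0, 0, 3, 4, 4]
R5 ← R5 − (2)·R2: [0, 0, 0, 0, 0, 0]
R4 ← R4 − (2)·R3: [0, 0, 0, 0, 0, 0]
Echelon form has 3 nonzero rows, so rank(C) = 3.
Each nonzero row contributes one pivot column: 3 pivot columns.

3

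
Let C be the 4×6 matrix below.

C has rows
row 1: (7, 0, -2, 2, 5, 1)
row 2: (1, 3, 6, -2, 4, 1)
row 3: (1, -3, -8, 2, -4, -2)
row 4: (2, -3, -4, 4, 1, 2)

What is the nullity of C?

Row reduce to echelon form.
R2 ← R2 − (1/7)·R1: [0, 3, 44/7, -16/7, 23/7, 6/7]
R3 ← R3 − (1/7)·R1: [0, -3, -54/7, 12/7, -33/7, -15/7]
R4 ← R4 − (2/7)·R1: [0, -3, -24/7, 24/7, -3/7, 12/7]
R3 ← R3 + R2: [0, 0, -10/7, -4/7, -10/7, -9/7]
R4 ← R4 + R2: [0, 0, 20/7, 8/7, 20/7, 18/7]
R4 ← R4 + (2)·R3: [0, 0, 0, 0, 0, 0]
3 nonzero rows, so rank(C) = 3.
C has 6 columns; by rank–nullity, nullity = 6 − 3 = 3.

3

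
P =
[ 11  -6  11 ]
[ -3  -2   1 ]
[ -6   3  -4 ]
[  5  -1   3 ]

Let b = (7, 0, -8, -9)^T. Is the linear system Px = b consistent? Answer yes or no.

Row reduce the augmented matrix [P | b].
R2 ← R2 + (3/11)·R1: [0, -40/11, 4, 21/11]
R3 ← R3 + (6/11)·R1: [0, -3/11, 2, -46/11]
R4 ← R4 − (5/11)·R1: [0, 19/11, -2, -134/11]
R3 ← R3 − (3/40)·R2: [0, 0, 17/10, -173/40]
R4 ← R4 + (19/40)·R2: [0, 0, -1/10, -451/40]
R4 ← R4 + (1/17)·R3: [0, 0, 0, -196/17]
The echelon form has 4 nonzero rows; the last pivot sits in the augmented column, so rank(P) = 3 but rank([P|b]) = 4.
Since the ranks differ, the system is inconsistent.

no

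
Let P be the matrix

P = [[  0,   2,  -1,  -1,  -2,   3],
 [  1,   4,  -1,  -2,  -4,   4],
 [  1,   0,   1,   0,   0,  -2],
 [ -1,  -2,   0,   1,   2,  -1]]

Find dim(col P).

Row reduce to echelon form.
Swap R1 ↔ R2
R3 ← R3 − R1: [0, -4, 2, 2, 4, -6]
R4 ← R4 + R1: [0, 2, -1, -1, -2, 3]
R3 ← R3 + (2)·R2: [0, 0, 0, 0, 0, 0]
R4 ← R4 − R2: [0, 0, 0, 0, 0, 0]
Echelon form has 2 nonzero rows, so rank(P) = 2.
The column space has dimension equal to the rank: 2.

2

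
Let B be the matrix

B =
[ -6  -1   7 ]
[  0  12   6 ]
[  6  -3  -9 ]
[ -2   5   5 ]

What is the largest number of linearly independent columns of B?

2

Row reduce to echelon form.
R3 ← R3 + R1: [0, -4, -2]
R4 ← R4 − (1/3)·R1: [0, 16/3, 8/3]
R3 ← R3 + (1/3)·R2: [0, 0, 0]
R4 ← R4 − (4/9)·R2: [0, 0, 0]
Echelon form has 2 nonzero rows, so rank(B) = 2.
The rank gives the maximum number of linearly independent columns: 2.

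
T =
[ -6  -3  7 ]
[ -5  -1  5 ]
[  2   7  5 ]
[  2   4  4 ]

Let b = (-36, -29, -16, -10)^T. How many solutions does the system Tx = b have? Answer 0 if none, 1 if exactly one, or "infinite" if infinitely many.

Row reduce the augmented matrix [T | b].
R2 ← R2 − (5/6)·R1: [0, 3/2, -5/6, 1]
R3 ← R3 + (1/3)·R1: [0, 6, 22/3, -28]
R4 ← R4 + (1/3)·R1: [0, 3, 19/3, -22]
R3 ← R3 − (4)·R2: [0, 0, 32/3, -32]
R4 ← R4 − (2)·R2: [0, 0, 8, -24]
R4 ← R4 − (3/4)·R3: [0, 0, 0, 0]
The echelon form has 3 nonzero rows, and every pivot lies in the first 3 columns, so rank(T) = rank([T|b]) = 3.
The system is consistent.
rank = 3 = number of unknowns, so the solution is unique.

1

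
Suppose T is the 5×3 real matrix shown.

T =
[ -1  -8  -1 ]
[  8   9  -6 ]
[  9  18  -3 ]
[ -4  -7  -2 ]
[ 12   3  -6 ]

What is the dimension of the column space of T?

Row reduce to echelon form.
R2 ← R2 + (8)·R1: [0, -55, -14]
R3 ← R3 + (9)·R1: [0, -54, -12]
R4 ← R4 − (4)·R1: [0, 25, 2]
R5 ← R5 + (12)·R1: [0, -93, -18]
R3 ← R3 − (54/55)·R2: [0, 0, 96/55]
R4 ← R4 + (5/11)·R2: [0, 0, -48/11]
R5 ← R5 − (93/55)·R2: [0, 0, 312/55]
R4 ← R4 + (5/2)·R3: [0, 0, 0]
R5 ← R5 − (13/4)·R3: [0, 0, 0]
Echelon form has 3 nonzero rows, so rank(T) = 3.
The column space has dimension equal to the rank: 3.

3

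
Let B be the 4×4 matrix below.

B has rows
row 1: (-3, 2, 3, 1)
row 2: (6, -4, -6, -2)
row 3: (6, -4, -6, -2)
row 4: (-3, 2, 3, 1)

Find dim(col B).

Row reduce to echelon form.
R2 ← R2 + (2)·R1: [0, 0, 0, 0]
R3 ← R3 + (2)·R1: [0, 0, 0, 0]
R4 ← R4 − R1: [0, 0, 0, 0]
Echelon form has 1 nonzero row, so rank(B) = 1.
The column space has dimension equal to the rank: 1.

1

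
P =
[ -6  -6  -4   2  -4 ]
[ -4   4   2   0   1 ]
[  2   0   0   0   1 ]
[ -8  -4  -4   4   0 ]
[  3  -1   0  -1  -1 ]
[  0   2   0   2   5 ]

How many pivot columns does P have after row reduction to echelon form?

Row reduce to echelon form.
R2 ← R2 − (2/3)·R1: [0, 8, 14/3, -4/3, 11/3]
R3 ← R3 + (1/3)·R1: [0, -2, -4/3, 2/3, -1/3]
R4 ← R4 − (4/3)·R1: [0, 4, 4/3, 4/3, 16/3]
R5 ← R5 + (1/2)·R1: [0, -4, -2, 0, -3]
R3 ← R3 + (1/4)·R2: [0, 0, -1/6, 1/3, 7/12]
R4 ← R4 − (1/2)·R2: [0, 0, -1, 2, 7/2]
R5 ← R5 + (1/2)·R2: [0, 0, 1/3, -2/3, -7/6]
R6 ← R6 − (1/4)·R2: [0, 0, -7/6, 7/3, 49/12]
R4 ← R4 − (6)·R3: [0, 0, 0, 0, 0]
R5 ← R5 + (2)·R3: [0, 0, 0, 0, 0]
R6 ← R6 − (7)·R3: [0, 0, 0, 0, 0]
Echelon form has 3 nonzero rows, so rank(P) = 3.
Each nonzero row contributes one pivot column: 3 pivot columns.

3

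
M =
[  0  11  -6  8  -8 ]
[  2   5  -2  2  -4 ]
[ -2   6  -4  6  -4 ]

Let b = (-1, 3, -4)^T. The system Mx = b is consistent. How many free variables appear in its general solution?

Row reduce the augmented matrix [M | b].
Swap R1 ↔ R2
R3 ← R3 + R1: [0, 11, -6, 8, -8, -1]
R3 ← R3 − R2: [0, 0, 0, 0, 0, 0]
The echelon form has 2 nonzero rows, and every pivot lies in the first 5 columns, so rank(M) = rank([M|b]) = 2.
The system is consistent.
Free variables = (unknowns) − (rank) = 5 − 2 = 3.

3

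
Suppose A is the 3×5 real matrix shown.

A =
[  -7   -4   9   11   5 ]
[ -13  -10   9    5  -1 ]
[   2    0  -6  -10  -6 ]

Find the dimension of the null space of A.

Row reduce to echelon form.
R2 ← R2 − (13/7)·R1: [0, -18/7, -54/7, -108/7, -72/7]
R3 ← R3 + (2/7)·R1: [0, -8/7, -24/7, -48/7, -32/7]
R3 ← R3 − (4/9)·R2: [0, 0, 0, 0, 0]
2 nonzero rows, so rank(A) = 2.
A has 5 columns; by rank–nullity, nullity = 5 − 2 = 3.

3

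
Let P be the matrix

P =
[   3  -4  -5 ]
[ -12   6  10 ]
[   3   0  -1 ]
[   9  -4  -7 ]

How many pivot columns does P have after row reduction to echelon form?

Row reduce to echelon form.
R2 ← R2 + (4)·R1: [0, -10, -10]
R3 ← R3 − R1: [0, 4, 4]
R4 ← R4 − (3)·R1: [0, 8, 8]
R3 ← R3 + (2/5)·R2: [0, 0, 0]
R4 ← R4 + (4/5)·R2: [0, 0, 0]
Echelon form has 2 nonzero rows, so rank(P) = 2.
Each nonzero row contributes one pivot column: 2 pivot columns.

2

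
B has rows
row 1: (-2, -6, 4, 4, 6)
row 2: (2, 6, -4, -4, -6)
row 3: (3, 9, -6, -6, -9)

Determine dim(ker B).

4

Row reduce to echelon form.
R2 ← R2 + R1: [0, 0, 0, 0, 0]
R3 ← R3 + (3/2)·R1: [0, 0, 0, 0, 0]
1 nonzero row, so rank(B) = 1.
B has 5 columns; by rank–nullity, nullity = 5 − 1 = 4.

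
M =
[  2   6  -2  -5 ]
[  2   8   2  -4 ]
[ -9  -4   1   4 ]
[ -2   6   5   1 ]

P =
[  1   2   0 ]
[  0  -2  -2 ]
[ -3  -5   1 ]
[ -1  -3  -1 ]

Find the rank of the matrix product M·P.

First compute MP:
[[ 13,  17,  -9],
 [  0, -10, -10],
 [-16, -27,   5],
 [-18, -44,  -8]]
Now row reduce the product.
R3 ← R3 + (16/13)·R1: [0, -79/13, -79/13]
R4 ← R4 + (18/13)·R1: [0, -266/13, -266/13]
R3 ← R3 − (79/130)·R2: [0, 0, 0]
R4 ← R4 − (133/65)·R2: [0, 0, 0]
2 nonzero rows, so rank(MP) = 2.

2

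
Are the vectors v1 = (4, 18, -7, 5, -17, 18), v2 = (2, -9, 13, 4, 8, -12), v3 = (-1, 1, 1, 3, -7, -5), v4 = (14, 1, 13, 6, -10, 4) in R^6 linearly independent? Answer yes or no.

yes

Form the matrix with these vectors as rows and row reduce.
R2 ← R2 − (1/2)·R1: [0, -18, 33/2, 3/2, 33/2, -21]
R3 ← R3 + (1/4)·R1: [0, 11/2, -3/4, 17/4, -45/4, -1/2]
R4 ← R4 − (7/2)·R1: [0, -62, 75/2, -23/2, 99/2, -59]
R3 ← R3 + (11/36)·R2: [0, 0, 103/24, 113/24, -149/24, -83/12]
R4 ← R4 − (31/9)·R2: [0, 0, -58/3, -50/3, -22/3, 40/3]
R4 ← R4 + (464/103)·R3: [0, 0, 0, 468/103, -3636/103, -1836/103]
4 nonzero rows, so the 4 vectors span a space of dimension 4.
Since 4 = 4, the vectors are linearly independent.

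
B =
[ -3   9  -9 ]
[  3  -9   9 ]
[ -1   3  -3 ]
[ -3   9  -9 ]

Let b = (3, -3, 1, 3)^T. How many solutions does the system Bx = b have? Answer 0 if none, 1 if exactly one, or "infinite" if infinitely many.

infinite

Row reduce the augmented matrix [B | b].
R2 ← R2 + R1: [0, 0, 0, 0]
R3 ← R3 − (1/3)·R1: [0, 0, 0, 0]
R4 ← R4 − R1: [0, 0, 0, 0]
The echelon form has 1 nonzero rows, and every pivot lies in the first 3 columns, so rank(B) = rank([B|b]) = 1.
The system is consistent.
rank = 1 < 3 unknowns, so there are infinitely many solutions.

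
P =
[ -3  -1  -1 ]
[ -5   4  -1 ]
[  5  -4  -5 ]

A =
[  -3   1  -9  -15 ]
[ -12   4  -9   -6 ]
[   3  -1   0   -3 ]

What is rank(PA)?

2

First compute PA:
[[ 18,  -6,  36,  54],
 [-36,  12,   9,  54],
 [ 18,  -6,  -9, -36]]
Now row reduce the product.
R2 ← R2 + (2)·R1: [0, 0, 81, 162]
R3 ← R3 − R1: [0, 0, -45, -90]
R3 ← R3 + (5/9)·R2: [0, 0, 0, 0]
2 nonzero rows, so rank(PA) = 2.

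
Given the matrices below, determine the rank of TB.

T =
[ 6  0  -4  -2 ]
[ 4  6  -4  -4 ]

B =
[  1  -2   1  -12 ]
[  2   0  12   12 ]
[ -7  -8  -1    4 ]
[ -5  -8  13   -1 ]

2

First compute TB:
[[ 44,  36, -16, -86],
 [ 64,  56,  28,  12]]
Now row reduce the product.
R2 ← R2 − (16/11)·R1: [0, 40/11, 564/11, 1508/11]
2 nonzero rows, so rank(TB) = 2.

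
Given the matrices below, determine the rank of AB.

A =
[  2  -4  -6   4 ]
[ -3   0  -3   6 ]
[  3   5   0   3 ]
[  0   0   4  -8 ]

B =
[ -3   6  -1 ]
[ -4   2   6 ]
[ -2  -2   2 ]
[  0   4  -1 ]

3

First compute AB:
[[ 22,  32, -42],
 [ 15,  12,  -9],
 [-29,  40,  24],
 [ -8, -40,  16]]
Now row reduce the product.
R2 ← R2 − (15/22)·R1: [0, -108/11, 216/11]
R3 ← R3 + (29/22)·R1: [0, 904/11, -345/11]
R4 ← R4 + (4/11)·R1: [0, -312/11, 8/11]
R3 ← R3 + (226/27)·R2: [0, 0, 133]
R4 ← R4 − (26/9)·R2: [0, 0, -56]
R4 ← R4 + (8/19)·R3: [0, 0, 0]
3 nonzero rows, so rank(AB) = 3.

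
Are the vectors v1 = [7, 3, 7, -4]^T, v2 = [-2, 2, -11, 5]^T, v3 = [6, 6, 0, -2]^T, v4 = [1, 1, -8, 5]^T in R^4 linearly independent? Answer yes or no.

no

Form the matrix with these vectors as rows and row reduce.
R2 ← R2 + (2/7)·R1: [0, 20/7, -9, 27/7]
R3 ← R3 − (6/7)·R1: [0, 24/7, -6, 10/7]
R4 ← R4 − (1/7)·R1: [0, 4/7, -9, 39/7]
R3 ← R3 − (6/5)·R2: [0, 0, 24/5, -16/5]
R4 ← R4 − (1/5)·R2: [0, 0, -36/5, 24/5]
R4 ← R4 + (3/2)·R3: [0, 0, 0, 0]
3 nonzero rows, so the 4 vectors span a space of dimension 3.
Since 3 < 4, the vectors are linearly dependent.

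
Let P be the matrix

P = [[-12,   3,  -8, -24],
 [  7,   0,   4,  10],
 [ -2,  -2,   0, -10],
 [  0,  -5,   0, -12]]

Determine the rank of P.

4

Row reduce to echelon form.
R2 ← R2 + (7/12)·R1: [0, 7/4, -2/3, -4]
R3 ← R3 − (1/6)·R1: [0, -5/2, 4/3, -6]
R3 ← R3 + (10/7)·R2: [0, 0, 8/21, -82/7]
R4 ← R4 + (20/7)·R2: [0, 0, -40/21, -164/7]
R4 ← R4 + (5)·R3: [0, 0, 0, -82]
Echelon form has 4 nonzero rows, so rank(P) = 4.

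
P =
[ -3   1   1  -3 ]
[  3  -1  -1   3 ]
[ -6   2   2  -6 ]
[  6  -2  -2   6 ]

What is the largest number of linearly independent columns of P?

Row reduce to echelon form.
R2 ← R2 + R1: [0, 0, 0, 0]
R3 ← R3 − (2)·R1: [0, 0, 0, 0]
R4 ← R4 + (2)·R1: [0, 0, 0, 0]
Echelon form has 1 nonzero row, so rank(P) = 1.
The rank gives the maximum number of linearly independent columns: 1.

1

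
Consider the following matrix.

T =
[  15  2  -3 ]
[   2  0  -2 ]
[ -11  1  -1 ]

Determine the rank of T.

Row reduce to echelon form.
R2 ← R2 − (2/15)·R1: [0, -4/15, -8/5]
R3 ← R3 + (11/15)·R1: [0, 37/15, -16/5]
R3 ← R3 + (37/4)·R2: [0, 0, -18]
Echelon form has 3 nonzero rows, so rank(T) = 3.

3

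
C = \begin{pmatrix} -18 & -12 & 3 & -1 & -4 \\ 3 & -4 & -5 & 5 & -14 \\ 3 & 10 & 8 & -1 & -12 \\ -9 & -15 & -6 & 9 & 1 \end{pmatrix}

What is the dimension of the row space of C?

Row reduce to echelon form.
R2 ← R2 + (1/6)·R1: [0, -6, -9/2, 29/6, -44/3]
R3 ← R3 + (1/6)·R1: [0, 8, 17/2, -7/6, -38/3]
R4 ← R4 − (1/2)·R1: [0, -9, -15/2, 19/2, 3]
R3 ← R3 + (4/3)·R2: [0, 0, 5/2, 95/18, -290/9]
R4 ← R4 − (3/2)·R2: [0, 0, -3/4, 9/4, 25]
R4 ← R4 + (3/10)·R3: [0, 0, 0, 23/6, 46/3]
Echelon form has 4 nonzero rows, so rank(C) = 4.
The row space has dimension equal to the rank: 4.

4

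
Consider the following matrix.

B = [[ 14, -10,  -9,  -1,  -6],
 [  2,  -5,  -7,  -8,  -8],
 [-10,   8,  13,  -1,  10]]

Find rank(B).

Row reduce to echelon form.
R2 ← R2 − (1/7)·R1: [0, -25/7, -40/7, -55/7, -50/7]
R3 ← R3 + (5/7)·R1: [0, 6/7, 46/7, -12/7, 40/7]
R3 ← R3 + (6/25)·R2: [0, 0, 26/5, -18/5, 4]
Echelon form has 3 nonzero rows, so rank(B) = 3.

3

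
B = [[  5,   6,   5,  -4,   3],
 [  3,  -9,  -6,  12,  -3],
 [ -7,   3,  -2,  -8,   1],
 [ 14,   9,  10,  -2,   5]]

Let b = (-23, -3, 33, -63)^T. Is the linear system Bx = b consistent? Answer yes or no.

Row reduce the augmented matrix [B | b].
R2 ← R2 − (3/5)·R1: [0, -63/5, -9, 72/5, -24/5, 54/5]
R3 ← R3 + (7/5)·R1: [0, 57/5, 5, -68/5, 26/5, 4/5]
R4 ← R4 − (14/5)·R1: [0, -39/5, -4, 46/5, -17/5, 7/5]
R3 ← R3 + (19/21)·R2: [0, 0, -22/7, -4/7, 6/7, 74/7]
R4 ← R4 − (13/21)·R2: [0, 0, 11/7, 2/7, -3/7, -37/7]
R4 ← R4 + (1/2)·R3: [0, 0, 0, 0, 0, 0]
The echelon form has 3 nonzero rows, and every pivot lies in the first 5 columns, so rank(B) = rank([B|b]) = 3.
The system is consistent.

yes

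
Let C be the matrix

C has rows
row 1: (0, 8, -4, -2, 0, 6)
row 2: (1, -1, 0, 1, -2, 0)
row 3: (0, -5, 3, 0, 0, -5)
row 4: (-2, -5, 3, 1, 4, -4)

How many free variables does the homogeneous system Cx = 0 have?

3

Row reduce to echelon form.
Swap R1 ↔ R2
R4 ← R4 + (2)·R1: [0, -7, 3, 3, 0, -4]
R3 ← R3 + (5/8)·R2: [0, 0, 1/2, -5/4, 0, -5/4]
R4 ← R4 + (7/8)·R2: [0, 0, -1/2, 5/4, 0, 5/4]
R4 ← R4 + R3: [0, 0, 0, 0, 0, 0]
3 nonzero rows, so rank(C) = 3.
C has 6 columns; by rank–nullity, nullity = 6 − 3 = 3.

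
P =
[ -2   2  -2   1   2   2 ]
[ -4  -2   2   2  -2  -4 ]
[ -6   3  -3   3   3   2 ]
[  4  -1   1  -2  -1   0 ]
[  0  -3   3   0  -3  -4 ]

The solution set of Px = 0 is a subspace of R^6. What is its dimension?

Row reduce to echelon form.
R2 ← R2 − (2)·R1: [0, -6, 6, 0, -6, -8]
R3 ← R3 − (3)·R1: [0, -3, 3, 0, -3, -4]
R4 ← R4 + (2)·R1: [0, 3, -3, 0, 3, 4]
R3 ← R3 − (1/2)·R2: [0, 0, 0, 0, 0, 0]
R4 ← R4 + (1/2)·R2: [0, 0, 0, 0, 0, 0]
R5 ← R5 − (1/2)·R2: [0, 0, 0, 0, 0, 0]
2 nonzero rows, so rank(P) = 2.
P has 6 columns; by rank–nullity, nullity = 6 − 2 = 4.

4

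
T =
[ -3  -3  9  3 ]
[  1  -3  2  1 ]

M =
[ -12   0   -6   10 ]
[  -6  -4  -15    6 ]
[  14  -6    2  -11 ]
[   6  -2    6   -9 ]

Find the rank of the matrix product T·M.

First compute TM:
[[198, -48,  99, -174],
 [ 40,  -2,  49, -39]]
Now row reduce the product.
R2 ← R2 − (20/99)·R1: [0, 254/33, 29, -127/33]
2 nonzero rows, so rank(TM) = 2.

2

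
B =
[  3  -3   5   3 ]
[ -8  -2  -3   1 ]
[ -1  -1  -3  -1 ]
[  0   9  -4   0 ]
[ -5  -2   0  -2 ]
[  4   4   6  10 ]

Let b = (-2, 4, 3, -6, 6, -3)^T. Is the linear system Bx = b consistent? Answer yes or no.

Row reduce the augmented matrix [B | b].
R2 ← R2 + (8/3)·R1: [0, -10, 31/3, 9, -4/3]
R3 ← R3 + (1/3)·R1: [0, -2, -4/3, 0, 7/3]
R5 ← R5 + (5/3)·R1: [0, -7, 25/3, 3, 8/3]
R6 ← R6 − (4/3)·R1: [0, 8, -2/3, 6, -1/3]
R3 ← R3 − (1/5)·R2: [0, 0, -17/5, -9/5, 13/5]
R4 ← R4 + (9/10)·R2: [0, 0, 53/10, 81/10, -36/5]
R5 ← R5 − (7/10)·R2: [0, 0, 11/10, -33/10, 18/5]
R6 ← R6 + (4/5)·R2: [0, 0, 38/5, 66/5, -7/5]
R4 ← R4 + (53/34)·R3: [0, 0, 0, 90/17, -107/34]
R5 ← R5 + (11/34)·R3: [0, 0, 0, -66/17, 151/34]
R6 ← R6 + (38/17)·R3: [0, 0, 0, 156/17, 75/17]
R5 ← R5 + (11/15)·R4: [0, 0, 0, 0, 32/15]
R6 ← R6 − (26/15)·R4: [0, 0, 0, 0, 148/15]
R6 ← R6 − (37/8)·R5: [0, 0, 0, 0, 0]
The echelon form has 5 nonzero rows; the last pivot sits in the augmented column, so rank(B) = 4 but rank([B|b]) = 5.
Since the ranks differ, the system is inconsistent.

no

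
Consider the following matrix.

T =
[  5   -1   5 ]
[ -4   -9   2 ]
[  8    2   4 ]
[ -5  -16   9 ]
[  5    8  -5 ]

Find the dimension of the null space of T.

0

Row reduce to echelon form.
R2 ← R2 + (4/5)·R1: [0, -49/5, 6]
R3 ← R3 − (8/5)·R1: [0, 18/5, -4]
R4 ← R4 + R1: [0, -17, 14]
R5 ← R5 − R1: [0, 9, -10]
R3 ← R3 + (18/49)·R2: [0, 0, -88/49]
R4 ← R4 − (85/49)·R2: [0, 0, 176/49]
R5 ← R5 + (45/49)·R2: [0, 0, -220/49]
R4 ← R4 + (2)·R3: [0, 0, 0]
R5 ← R5 − (5/2)·R3: [0, 0, 0]
3 nonzero rows, so rank(T) = 3.
T has 3 columns; by rank–nullity, nullity = 3 − 3 = 0.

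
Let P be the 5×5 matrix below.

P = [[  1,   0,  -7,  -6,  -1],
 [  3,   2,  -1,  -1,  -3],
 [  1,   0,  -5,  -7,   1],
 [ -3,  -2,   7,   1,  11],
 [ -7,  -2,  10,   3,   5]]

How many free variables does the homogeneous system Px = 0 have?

Row reduce to echelon form.
R2 ← R2 − (3)·R1: [0, 2, 20, 17, 0]
R3 ← R3 − R1: [0, 0, 2, -1, 2]
R4 ← R4 + (3)·R1: [0, -2, -14, -17, 8]
R5 ← R5 + (7)·R1: [0, -2, -39, -39, -2]
R4 ← R4 + R2: [0, 0, 6, 0, 8]
R5 ← R5 + R2: [0, 0, -19, -22, -2]
R4 ← R4 − (3)·R3: [0, 0, 0, 3, 2]
R5 ← R5 + (19/2)·R3: [0, 0, 0, -63/2, 17]
R5 ← R5 + (21/2)·R4: [0, 0, 0, 0, 38]
5 nonzero rows, so rank(P) = 5.
P has 5 columns; by rank–nullity, nullity = 5 − 5 = 0.

0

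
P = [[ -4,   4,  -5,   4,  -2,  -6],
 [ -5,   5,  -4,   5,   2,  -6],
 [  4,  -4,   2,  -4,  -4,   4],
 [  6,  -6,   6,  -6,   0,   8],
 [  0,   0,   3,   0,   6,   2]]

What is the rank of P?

2

Row reduce to echelon form.
R2 ← R2 − (5/4)·R1: [0, 0, 9/4, 0, 9/2, 3/2]
R3 ← R3 + R1: [0, 0, -3, 0, -6, -2]
R4 ← R4 + (3/2)·R1: [0, 0, -3/2, 0, -3, -1]
R3 ← R3 + (4/3)·R2: [0, 0, 0, 0, 0, 0]
R4 ← R4 + (2/3)·R2: [0, 0, 0, 0, 0, 0]
R5 ← R5 − (4/3)·R2: [0, 0, 0, 0, 0, 0]
Echelon form has 2 nonzero rows, so rank(P) = 2.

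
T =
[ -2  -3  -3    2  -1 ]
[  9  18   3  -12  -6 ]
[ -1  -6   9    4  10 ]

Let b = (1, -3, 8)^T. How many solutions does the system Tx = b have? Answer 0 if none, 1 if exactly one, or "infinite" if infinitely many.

0

Row reduce the augmented matrix [T | b].
R2 ← R2 + (9/2)·R1: [0, 9/2, -21/2, -3, -21/2, 3/2]
R3 ← R3 − (1/2)·R1: [0, -9/2, 21/2, 3, 21/2, 15/2]
R3 ← R3 + R2: [0, 0, 0, 0, 0, 9]
The echelon form has 3 nonzero rows; the last pivot sits in the augmented column, so rank(T) = 2 but rank([T|b]) = 3.
Since the ranks differ, the system is inconsistent.
It has no solutions.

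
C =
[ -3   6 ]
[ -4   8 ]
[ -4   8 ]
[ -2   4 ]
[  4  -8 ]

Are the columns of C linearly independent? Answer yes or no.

Row reduce C to echelon form.
R2 ← R2 − (4/3)·R1: [0, 0]
R3 ← R3 − (4/3)·R1: [0, 0]
R4 ← R4 − (2/3)·R1: [0, 0]
R5 ← R5 + (4/3)·R1: [0, 0]
1 pivot among 2 columns.
Only 1 < 2 pivot columns, so the columns are linearly dependent.

no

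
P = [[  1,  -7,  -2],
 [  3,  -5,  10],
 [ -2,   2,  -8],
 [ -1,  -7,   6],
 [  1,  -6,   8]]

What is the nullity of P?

0

Row reduce to echelon form.
R2 ← R2 − (3)·R1: [0, 16, 16]
R3 ← R3 + (2)·R1: [0, -12, -12]
R4 ← R4 + R1: [0, -14, 4]
R5 ← R5 − R1: [0, 1, 10]
R3 ← R3 + (3/4)·R2: [0, 0, 0]
R4 ← R4 + (7/8)·R2: [0, 0, 18]
R5 ← R5 − (1/16)·R2: [0, 0, 9]
Swap R3 ↔ R4
R5 ← R5 − (1/2)·R3: [0, 0, 0]
3 nonzero rows, so rank(P) = 3.
P has 3 columns; by rank–nullity, nullity = 3 − 3 = 0.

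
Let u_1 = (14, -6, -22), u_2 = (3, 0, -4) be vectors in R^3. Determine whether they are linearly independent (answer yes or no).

yes

Form the matrix with these vectors as rows and row reduce.
R2 ← R2 − (3/14)·R1: [0, 9/7, 5/7]
2 nonzero rows, so the 2 vectors span a space of dimension 2.
Since 2 = 2, the vectors are linearly independent.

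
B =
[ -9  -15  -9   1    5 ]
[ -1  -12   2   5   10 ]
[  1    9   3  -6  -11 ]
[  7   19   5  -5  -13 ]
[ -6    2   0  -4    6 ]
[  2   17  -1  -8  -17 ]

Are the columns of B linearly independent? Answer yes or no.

Row reduce B to echelon form.
R2 ← R2 − (1/9)·R1: [0, -31/3, 3, 44/9, 85/9]
R3 ← R3 + (1/9)·R1: [0, 22/3, 2, -53/9, -94/9]
R4 ← R4 + (7/9)·R1: [0, 22/3, -2, -38/9, -82/9]
R5 ← R5 − (2/3)·R1: [0, 12, 6, -14/3, 8/3]
R6 ← R6 + (2/9)·R1: [0, 41/3, -3, -70/9, -143/9]
R3 ← R3 + (22/31)·R2: [0, 0, 128/31, -75/31, -116/31]
R4 ← R4 + (22/31)·R2: [0, 0, 4/31, -70/93, -224/93]
R5 ← R5 + (36/31)·R2: [0, 0, 294/31, 94/93, 1268/93]
R6 ← R6 + (41/31)·R2: [0, 0, 30/31, -122/93, -316/93]
R4 ← R4 − (1/32)·R3: [0, 0, 0, -65/96, -55/24]
R5 ← R5 − (147/64)·R3: [0, 0, 0, 1261/192, 1067/48]
R6 ← R6 − (15/64)·R3: [0, 0, 0, -143/192, -121/48]
R5 ← R5 + (97/10)·R4: [0, 0, 0, 0, 0]
R6 ← R6 − (11/10)·R4: [0, 0, 0, 0, 0]
4 pivots among 5 columns.
Only 4 < 5 pivot columns, so the columns are linearly dependent.

no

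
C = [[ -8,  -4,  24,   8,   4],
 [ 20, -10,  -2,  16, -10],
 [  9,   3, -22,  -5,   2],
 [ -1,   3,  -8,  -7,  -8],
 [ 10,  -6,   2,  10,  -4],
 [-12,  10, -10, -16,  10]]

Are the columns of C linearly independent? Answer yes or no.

Row reduce C to echelon form.
R2 ← R2 + (5/2)·R1: [0, -20, 58, 36, 0]
R3 ← R3 + (9/8)·R1: [0, -3/2, 5, 4, 13/2]
R4 ← R4 − (1/8)·R1: [0, 7/2, -11, -8, -17/2]
R5 ← R5 + (5/4)·R1: [0, -11, 32, 20, 1]
R6 ← R6 − (3/2)·R1: [0, 16, -46, -28, 4]
R3 ← R3 − (3/40)·R2: [0, 0, 13/20, 13/10, 13/2]
R4 ← R4 + (7/40)·R2: [0, 0, -17/20, -17/10, -17/2]
R5 ← R5 − (11/20)·R2: [0, 0, 1/10, 1/5, 1]
R6 ← R6 + (4/5)·R2: [0, 0, 2/5, 4/5, 4]
R4 ← R4 + (17/13)·R3: [0, 0, 0, 0, 0]
R5 ← R5 − (2/13)·R3: [0, 0, 0, 0, 0]
R6 ← R6 − (8/13)·R3: [0, 0, 0, 0, 0]
3 pivots among 5 columns.
Only 3 < 5 pivot columns, so the columns are linearly dependent.

no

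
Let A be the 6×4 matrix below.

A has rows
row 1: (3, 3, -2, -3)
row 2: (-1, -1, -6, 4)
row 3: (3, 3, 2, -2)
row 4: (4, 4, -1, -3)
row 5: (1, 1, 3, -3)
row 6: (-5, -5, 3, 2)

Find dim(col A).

3

Row reduce to echelon form.
R2 ← R2 + (1/3)·R1: [0, 0, -20/3, 3]
R3 ← R3 − R1: [0, 0, 4, 1]
R4 ← R4 − (4/3)·R1: [0, 0, 5/3, 1]
R5 ← R5 − (1/3)·R1: [0, 0, 11/3, -2]
R6 ← R6 + (5/3)·R1: [0, 0, -1/3, -3]
R3 ← R3 + (3/5)·R2: [0, 0, 0, 14/5]
R4 ← R4 + (1/4)·R2: [0, 0, 0, 7/4]
R5 ← R5 + (11/20)·R2: [0, 0, 0, -7/20]
R6 ← R6 − (1/20)·R2: [0, 0, 0, -63/20]
R4 ← R4 − (5/8)·R3: [0, 0, 0, 0]
R5 ← R5 + (1/8)·R3: [0, 0, 0, 0]
R6 ← R6 + (9/8)·R3: [0, 0, 0, 0]
Echelon form has 3 nonzero rows, so rank(A) = 3.
The column space has dimension equal to the rank: 3.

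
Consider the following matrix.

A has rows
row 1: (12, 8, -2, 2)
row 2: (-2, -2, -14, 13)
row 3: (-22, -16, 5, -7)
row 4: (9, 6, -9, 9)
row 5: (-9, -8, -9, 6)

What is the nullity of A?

1

Row reduce to echelon form.
R2 ← R2 + (1/6)·R1: [0, -2/3, -43/3, 40/3]
R3 ← R3 + (11/6)·R1: [0, -4/3, 4/3, -10/3]
R4 ← R4 − (3/4)·R1: [0, 0, -15/2, 15/2]
R5 ← R5 + (3/4)·R1: [0, -2, -21/2, 15/2]
R3 ← R3 − (2)·R2: [0, 0, 30, -30]
R5 ← R5 − (3)·R2: [0, 0, 65/2, -65/2]
R4 ← R4 + (1/4)·R3: [0, 0, 0, 0]
R5 ← R5 − (13/12)·R3: [0, 0, 0, 0]
3 nonzero rows, so rank(A) = 3.
A has 4 columns; by rank–nullity, nullity = 4 − 3 = 1.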